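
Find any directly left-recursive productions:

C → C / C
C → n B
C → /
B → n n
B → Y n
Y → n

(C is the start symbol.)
C → C / C: LEFT RECURSIVE (starts with C)
C → n B: starts with n
C → /: starts with '/'
B → n n: starts with n
B → Y n: starts with Y
Y → n: starts with n

The grammar has direct left recursion on: C.

Answer: Yes, C is left-recursive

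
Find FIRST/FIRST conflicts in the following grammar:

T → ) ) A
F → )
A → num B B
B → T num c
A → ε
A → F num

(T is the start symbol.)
No FIRST/FIRST conflicts.

A FIRST/FIRST conflict occurs when two productions N → α and N → β for the same non-terminal have FIRST(α) ∩ FIRST(β) ≠ ∅ (with ε ∈ FIRST of a nullable right-hand side, so two nullable alternatives also conflict).

FIRST sets of the non-terminals at (or reachable through a nullable prefix from) the front of some alternative:
  FIRST(F) = { ')' }

Productions for A:
  A → num B B: FIRST = { 'num' }
  A → ε: FIRST = { ε }
  A → F num: FIRST = { ')' }
T, F, B have only one production, so no FIRST/FIRST conflict is possible there.

All alternatives of each non-terminal have pairwise disjoint FIRST sets.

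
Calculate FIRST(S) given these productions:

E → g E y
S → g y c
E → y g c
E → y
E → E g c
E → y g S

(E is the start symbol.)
From S → g y c:
  - g is a terminal: add 'g' and stop

Collecting: FIRST(S) = { 'g' }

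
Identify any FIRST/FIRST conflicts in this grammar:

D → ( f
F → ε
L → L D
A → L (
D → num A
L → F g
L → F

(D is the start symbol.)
FIRST sets of the non-terminals at (or reachable through a nullable prefix from) the front of some alternative:
  FIRST(L) = { '(', 'g', 'num', ε }
  FIRST(D) = { '(', 'num' }
  FIRST(F) = { ε }

Productions for D:
  D → ( f: FIRST = { '(' }
  D → num A: FIRST = { 'num' }
Productions for L:
  L → L D: FIRST = { '(', 'g', 'num' }
  L → F g: FIRST = { 'g' }
  L → F: FIRST = { ε }
F, A have only one production, so no FIRST/FIRST conflict is possible there.

Conflict for L: L → L D and L → F g
  Overlap: { 'g' }

Answer: Yes. L → L D / L → F g on { 'g' }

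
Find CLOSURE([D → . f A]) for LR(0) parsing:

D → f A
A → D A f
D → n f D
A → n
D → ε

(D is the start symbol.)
To compute CLOSURE, for each item [A → α.Bβ] where B is a non-terminal, add [B → .γ] for all productions B → γ; repeat for the newly added items until nothing changes.

Start with: [D → . f A]
The dot precedes the terminal f, so nothing is added.

CLOSURE = { [D → . f A] }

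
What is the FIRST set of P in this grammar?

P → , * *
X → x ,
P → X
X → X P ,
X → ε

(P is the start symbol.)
FIRST sets of the other non-terminals involved (by the same procedure, iterated to a fixed point):
  FIRST(X) = { ',', 'x', ε }

From P → , * *:
  - ',' is a terminal: add ',' and stop
From P → X:
  - X is a non-terminal: add FIRST(X) \ {ε} = { ',', 'x' }
    X is nullable and nothing follows, so the whole right-hand side can vanish: ε ∈ FIRST(P)

Collecting: FIRST(P) = { ',', 'x', ε }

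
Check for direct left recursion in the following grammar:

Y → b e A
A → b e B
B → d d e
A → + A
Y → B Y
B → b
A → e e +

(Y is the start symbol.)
No direct left recursion

Direct left recursion occurs when N → N α for some non-terminal N (the right-hand side begins with the left-hand side itself).

Y → b e A: starts with b
A → b e B: starts with b
B → d d e: starts with d
A → + A: starts with '+'
Y → B Y: starts with B
B → b: starts with b
A → e e +: starts with e

No direct left recursion found.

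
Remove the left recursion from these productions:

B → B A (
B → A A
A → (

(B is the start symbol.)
B is directly left-recursive. The standard transformation for
  A → A α₁ | ... | A α_m | β₁ | ... | β_n
is
  A  → β₁ A' | ... | β_n A'
  A' → α₁ A' | ... | α_m A' | ε

B → A A becomes B → A A B'
B → B A ( becomes B' → A ( B'
Add B' → ε

Productions for other non-terminals are unchanged:
  A → (

Resulting grammar:
B → A A B'
B' → A ( B'
B' → ε
A → (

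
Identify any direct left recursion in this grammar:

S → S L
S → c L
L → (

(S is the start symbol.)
Yes, S is left-recursive

S → S L: LEFT RECURSIVE (starts with S)
S → c L: starts with c
L → (: starts with '('

The grammar has direct left recursion on: S.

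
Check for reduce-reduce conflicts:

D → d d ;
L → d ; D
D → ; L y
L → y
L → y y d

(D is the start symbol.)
No reduce-reduce conflicts

A reduce-reduce conflict occurs when an LR(0) state has two complete items [A → α .] and [B → β .] — both call for a reduction, and with no lookahead the parser cannot choose between them.

Augment with D' → D and build the canonical LR(0) collection (I0 = CLOSURE({[D' → . D]}), then GOTO on every symbol after a dot until no new states appear). It has 14 states:
  I0: { [D → . ; L y], [D → . d d ;], [D' → . D] }  — shift
  I1: { [D → ; . L y], [L → . d ; D], [L → . y y d], [L → . y] }  — shift
  I2: { [D' → D .] }  — accept
  I3: { [D → d . d ;] }  — shift
  I4: { [D → d d . ;] }  — shift
  I5: { [D → d d ; .] }  — reduce
  I6: { [D → ; L . y] }  — shift
  I7: { [L → d . ; D] }  — shift
  I8: { [L → y . y d], [L → y .] }  — shift, reduce
  I9: { [L → y y . d] }  — shift
  I10: { [L → y y d .] }  — reduce
  I11: { [D → . ; L y], [D → . d d ;], [L → d ; . D] }  — shift
  I12: { [L → d ; D .] }  — reduce
  I13: { [D → ; L y .] }  — reduce

No state contains more than one complete item.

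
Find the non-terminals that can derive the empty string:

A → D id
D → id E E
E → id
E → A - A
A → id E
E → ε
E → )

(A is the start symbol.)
{ 'E' }

ε-productions: E → ε
So E is immediately nullable.
No further non-terminal can be added: every production for the remaining non-terminals contains a terminal or a non-nullable non-terminal.
Nullable = { 'E' }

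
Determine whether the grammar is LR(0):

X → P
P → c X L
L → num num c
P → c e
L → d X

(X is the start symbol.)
Yes, the grammar is LR(0)

Augment with X' → X and build the canonical LR(0) collection (I0 = CLOSURE({[X' → . X]}), then GOTO on every symbol after a dot until no new states appear). It has 12 states:
  I0: { [P → . c X L], [P → . c e], [X → . P], [X' → . X] }  — shift
  I1: { [X → P .] }  — reduce
  I2: { [X' → X .] }  — accept
  I3: { [P → . c X L], [P → . c e], [P → c . X L], [P → c . e], [X → . P] }  — shift
  I4: { [L → . d X], [L → . num num c], [P → c X . L] }  — shift
  I5: { [P → c e .] }  — reduce
  I6: { [P → c X L .] }  — reduce
  I7: { [L → d . X], [P → . c X L], [P → . c e], [X → . P] }  — shift
  I8: { [L → num . num c] }  — shift
  I9: { [L → num num . c] }  — shift
  I10: { [L → num num c .] }  — reduce
  I11: { [L → d X .] }  — reduce

Every state is either a pure shift/goto state or contains exactly one complete item and nothing to shift — no conflicts. The grammar is LR(0).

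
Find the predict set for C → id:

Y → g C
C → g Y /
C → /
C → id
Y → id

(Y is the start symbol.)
PREDICT(C → id) = (FIRST(RHS) \ {ε}) ∪ (FOLLOW(C) if ε ∈ FIRST(RHS), i.e. RHS ⇒* ε)
FIRST(id) = { 'id' }
ε ∉ FIRST(id), so FOLLOW(C) is not added.
PREDICT(C → id) = { 'id' }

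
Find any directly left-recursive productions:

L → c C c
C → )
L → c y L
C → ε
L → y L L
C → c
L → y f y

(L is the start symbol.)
Direct left recursion occurs when N → N α for some non-terminal N (the right-hand side begins with the left-hand side itself).

L → c C c: starts with c
C → ): starts with ')'
L → c y L: starts with c
C → ε: starts with ε
L → y L L: starts with y
C → c: starts with c
L → y f y: starts with y

No direct left recursion found.

Answer: No direct left recursion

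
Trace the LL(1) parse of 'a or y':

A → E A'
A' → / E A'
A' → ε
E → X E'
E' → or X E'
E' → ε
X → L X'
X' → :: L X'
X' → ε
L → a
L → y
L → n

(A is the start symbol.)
LL(1) parsing maintains a stack (initially the start symbol over $) and the input. At each step: if the stack top is a terminal, match it against the current input token; if it is a non-terminal N, replace it with the RHS of M[N, lookahead] (the unique production whose predict set contains the lookahead).

Stack is shown with the top on the left.

Stack         Input     Action
------------------------------
A $           a or y $  output A → E A'
E A' $        a or y $  output E → X E'
X E' A' $     a or y $  output X → L X'
L X' E' A' $  a or y $  output L → a
a X' E' A' $  a or y $  match 'a'
X' E' A' $    or y $    output X' → ε
E' A' $       or y $    output E' → or X E'
or X E' A' $  or y $    match 'or'
X E' A' $     y $       output X → L X'
L X' E' A' $  y $       output L → y
y X' E' A' $  y $       match 'y'
X' E' A' $    $         output X' → ε
E' A' $       $         output E' → ε
A' $          $         output A' → ε
$             $         accept

The string is accepted.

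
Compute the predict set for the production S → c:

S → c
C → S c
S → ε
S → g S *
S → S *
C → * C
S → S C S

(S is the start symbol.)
PREDICT(S → c) = (FIRST(RHS) \ {ε}) ∪ (FOLLOW(S) if ε ∈ FIRST(RHS), i.e. RHS ⇒* ε)
FIRST(c) = { 'c' }
ε ∉ FIRST(c), so FOLLOW(S) is not added.
PREDICT(S → c) = { 'c' }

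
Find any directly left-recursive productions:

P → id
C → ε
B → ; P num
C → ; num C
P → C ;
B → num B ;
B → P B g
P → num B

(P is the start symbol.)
No direct left recursion

P → id: starts with id
C → ε: starts with ε
B → ; P num: starts with ';'
C → ; num C: starts with ';'
P → C ;: starts with C
B → num B ;: starts with num
B → P B g: starts with P
P → num B: starts with num

No direct left recursion found.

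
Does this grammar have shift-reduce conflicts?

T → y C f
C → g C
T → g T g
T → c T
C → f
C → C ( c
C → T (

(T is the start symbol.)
Yes — I9: [C → g C .] vs [C → C . ( c]

Augment with T' → T and build the canonical LR(0) collection (I0 = CLOSURE({[T' → . T]}), then GOTO on every symbol after a dot until no new states appear). It has 18 states:
  I0: { [T → . c T], [T → . g T g], [T → . y C f], [T' → . T] }  — shift
  I1: { [T' → T .] }  — accept
  I2: { [T → . c T], [T → . g T g], [T → . y C f], [T → c . T] }  — shift
  I3: { [T → . c T], [T → . g T g], [T → . y C f], [T → g . T g] }  — shift
  I4: { [C → . C ( c], [C → . T (], [C → . f], [C → . g C], [T → . c T], [T → . g T g], [T → . y C f], [T → y . C f] }  — shift
  I5: { [C → C . ( c], [T → y C . f] }  — shift
  I6: { [C → T . (] }  — shift
  I7: { [C → f .] }  — reduce
  I8: { [C → . C ( c], [C → . T (], [C → . f], [C → . g C], [C → g . C], [T → . c T], [T → . g T g], [T → . y C f], [T → g . T g] }  — shift
  I9: { [C → C . ( c], [C → g C .] }  — shift, reduce
  I10: { [C → T . (], [T → g T . g] }  — shift
  I11: { [C → T ( .] }  — reduce
  I12: { [T → g T g .] }  — reduce
  I13: { [C → C ( . c] }  — shift
  I14: { [C → C ( c .] }  — reduce
  I15: { [T → y C f .] }  — reduce
  I16: { [T → g T . g] }  — shift
  I17: { [T → c T .] }  — reduce

I9 contains reduce item [C → g C .] and shift item [C → C . ( c] — shift-reduce conflict.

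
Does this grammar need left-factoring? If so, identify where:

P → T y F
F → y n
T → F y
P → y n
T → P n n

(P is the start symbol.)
No, left-factoring is not needed

Left-factoring is needed when two productions for the same non-terminal
share a common prefix on the right-hand side.

Productions for P:
  P → T y F
  P → y n
Productions for T:
  T → F y
  T → P n n

No common prefixes found.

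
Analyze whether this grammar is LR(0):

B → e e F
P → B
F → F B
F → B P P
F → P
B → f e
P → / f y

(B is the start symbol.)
No. Shift-reduce conflict between [P → B .] and [B → . e e F]

A grammar is LR(0) if no state in the canonical LR(0) collection has:
  - both a shift item (dot before a terminal) and a complete item (shift-reduce conflict), or
  - two or more complete items (reduce-reduce conflict; the accept item [B' → B .] counts as a complete item here).

Augment with B' → B and build the canonical LR(0) collection (I0 = CLOSURE({[B' → . B]}), then GOTO on every symbol after a dot until no new states appear). It has 16 states:
  I0: { [B → . e e F], [B → . f e], [B' → . B] }  — shift
  I1: { [B' → B .] }  — accept
  I2: { [B → e . e F] }  — shift
  I3: { [B → f . e] }  — shift
  I4: { [B → f e .] }  — reduce
  I5: { [B → . e e F], [B → . f e], [B → e e . F], [F → . B P P], [F → . F B], [F → . P], [P → . / f y], [P → . B] }  — shift
  I6: { [P → / . f y] }  — shift
  I7: { [B → . e e F], [B → . f e], [F → B . P P], [P → . / f y], [P → . B], [P → B .] }  — shift, reduce
  I8: { [B → . e e F], [B → . f e], [B → e e F .], [F → F . B] }  — shift, reduce
  I9: { [F → P .] }  — reduce
  I10: { [F → F B .] }  — reduce
  I11: { [P → B .] }  — reduce
  I12: { [B → . e e F], [B → . f e], [F → B P . P], [P → . / f y], [P → . B] }  — shift
  I13: { [F → B P P .] }  — reduce
  I14: { [P → / f . y] }  — shift
  I15: { [P → / f y .] }  — reduce

Conflict in state I7:
  Shift-reduce conflict between [P → B .] and [B → . e e F]
So the grammar is NOT LR(0).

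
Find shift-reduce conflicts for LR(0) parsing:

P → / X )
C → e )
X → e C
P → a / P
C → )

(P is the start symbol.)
A shift-reduce conflict occurs when an LR(0) state has both:
  - a complete (reduce) item [A → α .] (dot at the end), and
  - a shift item [B → β . c γ] (dot before a terminal).

Augment with P' → P and build the canonical LR(0) collection (I0 = CLOSURE({[P' → . P]}), then GOTO on every symbol after a dot until no new states appear). It has 13 states:
  I0: { [P → . / X )], [P → . a / P], [P' → . P] }  — shift
  I1: { [P → / . X )], [X → . e C] }  — shift
  I2: { [P' → P .] }  — accept
  I3: { [P → a . / P] }  — shift
  I4: { [P → . / X )], [P → . a / P], [P → a / . P] }  — shift
  I5: { [P → a / P .] }  — reduce
  I6: { [P → / X . )] }  — shift
  I7: { [C → . )], [C → . e )], [X → e . C] }  — shift
  I8: { [C → ) .] }  — reduce
  I9: { [X → e C .] }  — reduce
  I10: { [C → e . )] }  — shift
  I11: { [C → e ) .] }  — reduce
  I12: { [P → / X ) .] }  — reduce

No state contains both a complete item and a shift item.

Answer: No shift-reduce conflicts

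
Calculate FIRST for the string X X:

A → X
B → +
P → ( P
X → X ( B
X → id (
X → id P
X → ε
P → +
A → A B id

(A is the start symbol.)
FIRST sets of the non-terminals involved (from the grammar, by fixed-point iteration):
  FIRST(X) = { '(', 'id', ε }

To compute FIRST(X X), process the symbols left to right:
Symbol X is a non-terminal. Add FIRST(X) \ {ε} = { '(', 'id' }
X is nullable (ε ∈ FIRST(X)), continue to the next symbol.
Symbol X is a non-terminal. Add FIRST(X) \ {ε} = { '(', 'id' }
X is nullable (ε ∈ FIRST(X)), continue to the next symbol.
All symbols are nullable, so ε is in the result.
FIRST(X X) = { '(', 'id', ε }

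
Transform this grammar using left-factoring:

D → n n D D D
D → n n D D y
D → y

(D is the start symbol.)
Left-factoring transforms A → αβ₁ | αβ₂ into A → αA' and A' → β₁ | β₂
(α is the longest common prefix among the alternatives). Repeat until
no nonterminal has two alternatives with a common prefix.

Round 1: D has alternatives sharing prefix 'n n D D'. Introduce D': D → n n D D D'
  Add: D' → D
  Add: D' → y

No remaining common prefixes — done.

Resulting grammar:
D → n n D D D'
D' → D
D' → y
D → y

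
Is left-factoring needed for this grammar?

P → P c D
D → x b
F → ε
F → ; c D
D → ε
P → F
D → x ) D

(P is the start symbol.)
Left-factoring is needed when two productions for the same non-terminal
share a common prefix on the right-hand side.

Productions for P:
  P → P c D
  P → F
Productions for D:
  D → x b
  D → ε
  D → x ) D
Productions for F:
  F → ε
  F → ; c D

Found common prefix 'x' in productions for D

Answer: Yes, D has productions with common prefix 'x'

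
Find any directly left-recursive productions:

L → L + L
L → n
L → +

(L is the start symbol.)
Direct left recursion occurs when N → N α for some non-terminal N (the right-hand side begins with the left-hand side itself).

L → L + L: LEFT RECURSIVE (starts with L)
L → n: starts with n
L → +: starts with '+'

The grammar has direct left recursion on: L.

Answer: Yes, L is left-recursive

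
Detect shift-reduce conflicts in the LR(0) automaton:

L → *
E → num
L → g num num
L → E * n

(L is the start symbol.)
No shift-reduce conflicts

Augment with L' → L and build the canonical LR(0) collection (I0 = CLOSURE({[L' → . L]}), then GOTO on every symbol after a dot until no new states appear). It has 10 states:
  I0: { [E → . num], [L → . *], [L → . E * n], [L → . g num num], [L' → . L] }  — shift
  I1: { [L → * .] }  — reduce
  I2: { [L → E . * n] }  — shift
  I3: { [L' → L .] }  — accept
  I4: { [L → g . num num] }  — shift
  I5: { [E → num .] }  — reduce
  I6: { [L → g num . num] }  — shift
  I7: { [L → g num num .] }  — reduce
  I8: { [L → E * . n] }  — shift
  I9: { [L → E * n .] }  — reduce

No state contains both a complete item and a shift item.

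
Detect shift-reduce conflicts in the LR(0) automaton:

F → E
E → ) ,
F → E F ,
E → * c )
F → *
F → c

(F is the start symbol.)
A shift-reduce conflict occurs when an LR(0) state has both:
  - a complete (reduce) item [A → α .] (dot at the end), and
  - a shift item [B → β . c γ] (dot before a terminal).

Augment with F' → F and build the canonical LR(0) collection (I0 = CLOSURE({[F' → . F]}), then GOTO on every symbol after a dot until no new states appear). It has 11 states:
  I0: { [E → . ) ,], [E → . * c )], [F → . *], [F → . E F ,], [F → . E], [F → . c], [F' → . F] }  — shift
  I1: { [E → ) . ,] }  — shift
  I2: { [E → * . c )], [F → * .] }  — shift, reduce
  I3: { [E → . ) ,], [E → . * c )], [F → . *], [F → . E F ,], [F → . E], [F → . c], [F → E . F ,], [F → E .] }  — shift, reduce
  I4: { [F' → F .] }  — accept
  I5: { [F → c .] }  — reduce
  I6: { [F → E F . ,] }  — shift
  I7: { [F → E F , .] }  — reduce
  I8: { [E → * c . )] }  — shift
  I9: { [E → * c ) .] }  — reduce
  I10: { [E → ) , .] }  — reduce

I2 contains reduce item [F → * .] and shift item [E → * . c )] — shift-reduce conflict.
I3 contains reduce item [F → E .] and shift items [E → . ) ,], [E → . * c )], [F → . *], [F → . c] — shift-reduce conflict.

Answer: Yes — I2: [F → * .] vs [E → * . c )]; I3: [F → E .] vs [E → . ) ,]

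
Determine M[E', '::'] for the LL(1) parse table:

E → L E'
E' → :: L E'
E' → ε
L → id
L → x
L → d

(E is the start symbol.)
E' → :: L E'

To find M[E', '::'], we find productions for E' where '::' is in the predict set (PREDICT(N → α) = (FIRST(α) \ {ε}) ∪ (FOLLOW(N) if α ⇒* ε)).

Relevant sets:
  FOLLOW(E') = { $ }

E' → :: L E': PREDICT = { '::' }
  '::' is in predict set, so this production goes in M[E', '::']
E' → ε: PREDICT = { $ }

M[E', '::'] = E' → :: L E'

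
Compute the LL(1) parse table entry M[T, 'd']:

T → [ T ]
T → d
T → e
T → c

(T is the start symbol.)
To find M[T, 'd'], we find productions for T where 'd' is in the predict set (PREDICT(N → α) = (FIRST(α) \ {ε}) ∪ (FOLLOW(N) if α ⇒* ε)).

T → [ T ]: PREDICT = { '[' }
T → d: PREDICT = { 'd' }
  'd' is in predict set, so this production goes in M[T, 'd']
T → e: PREDICT = { 'e' }
T → c: PREDICT = { 'c' }

M[T, 'd'] = T → d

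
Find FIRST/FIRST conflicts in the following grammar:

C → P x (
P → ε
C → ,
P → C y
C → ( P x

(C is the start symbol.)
A FIRST/FIRST conflict occurs when two productions N → α and N → β for the same non-terminal have FIRST(α) ∩ FIRST(β) ≠ ∅ (with ε ∈ FIRST of a nullable right-hand side, so two nullable alternatives also conflict).

FIRST sets of the non-terminals at (or reachable through a nullable prefix from) the front of some alternative:
  FIRST(P) = { '(', ',', 'x', ε }
  FIRST(C) = { '(', ',', 'x' }

Productions for C:
  C → P x (: FIRST = { '(', ',', 'x' }
  C → ,: FIRST = { ',' }
  C → ( P x: FIRST = { '(' }
Productions for P:
  P → ε: FIRST = { ε }
  P → C y: FIRST = { '(', ',', 'x' }

Conflict for C: C → P x ( and C → ,
  Overlap: { ',' }
Conflict for C: C → P x ( and C → ( P x
  Overlap: { '(' }

Answer: Yes. C → P x '(' / C → ',' on { ',' }; C → P x '(' / C → '(' P x on { '(' }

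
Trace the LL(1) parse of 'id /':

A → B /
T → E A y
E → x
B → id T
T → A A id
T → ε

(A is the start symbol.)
Stack is shown with the top on the left.

Stack     Input   Action
------------------------
A $       id / $  output A → B /
B / $     id / $  output B → id T
id T / $  id / $  match 'id'
T / $     / $     output T → ε
/ $       / $     match '/'
$         $       accept

The string is accepted.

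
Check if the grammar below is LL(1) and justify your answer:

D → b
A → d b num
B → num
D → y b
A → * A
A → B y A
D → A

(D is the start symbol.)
A grammar is LL(1) if for each non-terminal N with multiple productions, the predict sets of those productions are pairwise disjoint, where PREDICT(N → α) = (FIRST(α) \ {ε}) ∪ (FOLLOW(N) if α ⇒* ε).

Relevant sets:
  FIRST(A) = { '*', 'd', 'num' }
  FIRST(B) = { 'num' }

For D:
  PREDICT(D → b) = { 'b' }
  PREDICT(D → y b) = { 'y' }
  PREDICT(D → A) = { '*', 'd', 'num' }
For A:
  PREDICT(A → d b num) = { 'd' }
  PREDICT(A → '*' A) = { '*' }
  PREDICT(A → B y A) = { 'num' }
B has a single production, so nothing to check there.

All predict sets are disjoint. The grammar IS LL(1).

Answer: Yes, the grammar is LL(1).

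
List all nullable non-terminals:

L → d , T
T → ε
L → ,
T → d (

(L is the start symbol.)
ε-productions: T → ε
So T is immediately nullable.
No further non-terminal can be added: every production for the remaining non-terminals contains a terminal or a non-nullable non-terminal.
Nullable = { 'T' }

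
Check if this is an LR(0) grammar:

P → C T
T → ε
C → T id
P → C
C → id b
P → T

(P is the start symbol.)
No. Shift-reduce conflict between [T → .] and [C → . id b]

A grammar is LR(0) if no state in the canonical LR(0) collection has:
  - both a shift item (dot before a terminal) and a complete item (shift-reduce conflict), or
  - two or more complete items (reduce-reduce conflict; the accept item [P' → P .] counts as a complete item here).

Augment with P' → P and build the canonical LR(0) collection (I0 = CLOSURE({[P' → . P]}), then GOTO on every symbol after a dot until no new states appear). It has 8 states:
  I0: { [C → . T id], [C → . id b], [P → . C T], [P → . C], [P → . T], [P' → . P], [T → .] }  — shift, reduce
  I1: { [P → C . T], [P → C .], [T → .] }  — 2 reduces
  I2: { [P' → P .] }  — accept
  I3: { [C → T . id], [P → T .] }  — shift, reduce
  I4: { [C → id . b] }  — shift
  I5: { [C → id b .] }  — reduce
  I6: { [C → T id .] }  — reduce
  I7: { [P → C T .] }  — reduce

Conflict in state I0:
  Shift-reduce conflict between [T → .] and [C → . id b]
So the grammar is NOT LR(0).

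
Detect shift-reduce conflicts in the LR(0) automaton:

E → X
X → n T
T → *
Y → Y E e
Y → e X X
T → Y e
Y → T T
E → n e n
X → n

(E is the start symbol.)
A shift-reduce conflict occurs when an LR(0) state has both:
  - a complete (reduce) item [A → α .] (dot at the end), and
  - a shift item [B → β . c γ] (dot before a terminal).

Augment with E' → E and build the canonical LR(0) collection (I0 = CLOSURE({[E' → . E]}), then GOTO on every symbol after a dot until no new states appear). It has 17 states:
  I0: { [E → . X], [E → . n e n], [E' → . E], [X → . n T], [X → . n] }  — shift
  I1: { [E' → E .] }  — accept
  I2: { [E → X .] }  — reduce
  I3: { [E → n . e n], [T → . *], [T → . Y e], [X → n . T], [X → n .], [Y → . T T], [Y → . Y E e], [Y → . e X X] }  — shift, reduce
  I4: { [T → * .] }  — reduce
  I5: { [T → . *], [T → . Y e], [X → n T .], [Y → . T T], [Y → . Y E e], [Y → . e X X], [Y → T . T] }  — shift, reduce
  I6: { [E → . X], [E → . n e n], [T → Y . e], [X → . n T], [X → . n], [Y → Y . E e] }  — shift
  I7: { [E → n e . n], [X → . n T], [X → . n], [Y → e . X X] }  — shift
  I8: { [X → . n T], [X → . n], [Y → e X . X] }  — shift
  I9: { [E → n e n .], [T → . *], [T → . Y e], [X → n . T], [X → n .], [Y → . T T], [Y → . Y E e], [Y → . e X X] }  — shift, 2 reduces
  I10: { [X → . n T], [X → . n], [Y → e . X X] }  — shift
  I11: { [T → . *], [T → . Y e], [X → n . T], [X → n .], [Y → . T T], [Y → . Y E e], [Y → . e X X] }  — shift, reduce
  I12: { [Y → e X X .] }  — reduce
  I13: { [Y → Y E . e] }  — shift
  I14: { [T → Y e .] }  — reduce
  I15: { [Y → Y E e .] }  — reduce
  I16: { [T → . *], [T → . Y e], [Y → . T T], [Y → . Y E e], [Y → . e X X], [Y → T . T], [Y → T T .] }  — shift, reduce

I3 contains reduce item [X → n .] and shift items [E → n . e n], [T → . *], [Y → . e X X] — shift-reduce conflict.
I5 contains reduce item [X → n T .] and shift items [T → . *], [Y → . e X X] — shift-reduce conflict.
I9 contains reduce items [E → n e n .], [X → n .] and shift items [T → . *], [Y → . e X X] — shift-reduce conflict.
I11 contains reduce item [X → n .] and shift items [T → . *], [Y → . e X X] — shift-reduce conflict.
I16 contains reduce item [Y → T T .] and shift items [T → . *], [Y → . e X X] — shift-reduce conflict.

Answer: Yes — I3: [X → n .] vs [E → n . e n]; I5: [X → n T .] vs [T → . *]; I9: [E → n e n .] vs [T → . *]; I11: [X → n .] vs [T → . *]; I16: [Y → T T .] vs [T → . *]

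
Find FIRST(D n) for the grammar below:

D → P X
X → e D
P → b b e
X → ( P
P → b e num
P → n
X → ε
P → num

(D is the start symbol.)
{ 'b', 'n', 'num' }

FIRST sets of the non-terminals involved (from the grammar, by fixed-point iteration):
  FIRST(D) = { 'b', 'n', 'num' }

To compute FIRST(D n), process the symbols left to right:
Symbol D is a non-terminal. Add FIRST(D) \ {ε} = { 'b', 'n', 'num' }
D is not nullable (ε ∉ FIRST(D)), so stop here.
FIRST(D n) = { 'b', 'n', 'num' }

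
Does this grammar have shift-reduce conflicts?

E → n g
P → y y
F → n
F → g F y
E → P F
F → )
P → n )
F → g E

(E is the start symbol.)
Yes — I14: [F → n .] vs [E → n . g]

Augment with E' → E and build the canonical LR(0) collection (I0 = CLOSURE({[E' → . E]}), then GOTO on every symbol after a dot until no new states appear). It has 16 states:
  I0: { [E → . P F], [E → . n g], [E' → . E], [P → . n )], [P → . y y] }  — shift
  I1: { [E' → E .] }  — accept
  I2: { [E → P . F], [F → . )], [F → . g E], [F → . g F y], [F → . n] }  — shift
  I3: { [E → n . g], [P → n . )] }  — shift
  I4: { [P → y . y] }  — shift
  I5: { [P → y y .] }  — reduce
  I6: { [P → n ) .] }  — reduce
  I7: { [E → n g .] }  — reduce
  I8: { [F → ) .] }  — reduce
  I9: { [E → P F .] }  — reduce
  I10: { [E → . P F], [E → . n g], [F → . )], [F → . g E], [F → . g F y], [F → . n], [F → g . E], [F → g . F y], [P → . n )], [P → . y y] }  — shift
  I11: { [F → n .] }  — reduce
  I12: { [F → g E .] }  — reduce
  I13: { [F → g F . y] }  — shift
  I14: { [E → n . g], [F → n .], [P → n . )] }  — shift, reduce
  I15: { [F → g F y .] }  — reduce

I14 contains reduce item [F → n .] and shift items [E → n . g], [P → n . )] — shift-reduce conflict.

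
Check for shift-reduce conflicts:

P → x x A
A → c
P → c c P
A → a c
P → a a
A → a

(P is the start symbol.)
Augment with P' → P and build the canonical LR(0) collection (I0 = CLOSURE({[P' → . P]}), then GOTO on every symbol after a dot until no new states appear). It has 13 states:
  I0: { [P → . a a], [P → . c c P], [P → . x x A], [P' → . P] }  — shift
  I1: { [P' → P .] }  — accept
  I2: { [P → a . a] }  — shift
  I3: { [P → c . c P] }  — shift
  I4: { [P → x . x A] }  — shift
  I5: { [A → . a c], [A → . a], [A → . c], [P → x x . A] }  — shift
  I6: { [P → x x A .] }  — reduce
  I7: { [A → a . c], [A → a .] }  — shift, reduce
  I8: { [A → c .] }  — reduce
  I9: { [A → a c .] }  — reduce
  I10: { [P → . a a], [P → . c c P], [P → . x x A], [P → c c . P] }  — shift
  I11: { [P → c c P .] }  — reduce
  I12: { [P → a a .] }  — reduce

I7 contains reduce item [A → a .] and shift item [A → a . c] — shift-reduce conflict.

Answer: Yes — I7: [A → a .] vs [A → a . c]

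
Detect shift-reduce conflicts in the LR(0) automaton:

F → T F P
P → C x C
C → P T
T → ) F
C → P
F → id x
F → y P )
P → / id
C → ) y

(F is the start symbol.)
A shift-reduce conflict occurs when an LR(0) state has both:
  - a complete (reduce) item [A → α .] (dot at the end), and
  - a shift item [B → β . c γ] (dot before a terminal).

Augment with F' → F and build the canonical LR(0) collection (I0 = CLOSURE({[F' → . F]}), then GOTO on every symbol after a dot until no new states appear). It has 21 states:
  I0: { [F → . T F P], [F → . id x], [F → . y P )], [F' → . F], [T → . ) F] }  — shift
  I1: { [F → . T F P], [F → . id x], [F → . y P )], [T → ) . F], [T → . ) F] }  — shift
  I2: { [F' → F .] }  — accept
  I3: { [F → . T F P], [F → . id x], [F → . y P )], [F → T . F P], [T → . ) F] }  — shift
  I4: { [F → id . x] }  — shift
  I5: { [C → . ) y], [C → . P T], [C → . P], [F → y . P )], [P → . / id], [P → . C x C] }  — shift
  I6: { [C → ) . y] }  — shift
  I7: { [P → / . id] }  — shift
  I8: { [P → C . x C] }  — shift
  I9: { [C → P . T], [C → P .], [F → y P . )], [T → . ) F] }  — shift, reduce
  I10: { [F → . T F P], [F → . id x], [F → . y P )], [F → y P ) .], [T → ) . F], [T → . ) F] }  — shift, reduce
  I11: { [C → P T .] }  — reduce
  I12: { [T → ) F .] }  — reduce
  I13: { [C → . ) y], [C → . P T], [C → . P], [P → . / id], [P → . C x C], [P → C x . C] }  — shift
  I14: { [P → C . x C], [P → C x C .] }  — shift, reduce
  I15: { [C → P . T], [C → P .], [T → . ) F] }  — shift, reduce
  I16: { [P → / id .] }  — reduce
  I17: { [C → ) y .] }  — reduce
  I18: { [F → id x .] }  — reduce
  I19: { [C → . ) y], [C → . P T], [C → . P], [F → T F . P], [P → . / id], [P → . C x C] }  — shift
  I20: { [C → P . T], [C → P .], [F → T F P .], [T → . ) F] }  — shift, 2 reduces

I9 contains reduce item [C → P .] and shift items [F → y P . )], [T → . ) F] — shift-reduce conflict.
I10 contains reduce item [F → y P ) .] and shift items [F → . id x], [F → . y P )], [T → . ) F] — shift-reduce conflict.
I14 contains reduce item [P → C x C .] and shift item [P → C . x C] — shift-reduce conflict.
I15 contains reduce item [C → P .] and shift item [T → . ) F] — shift-reduce conflict.
I20 contains reduce items [C → P .], [F → T F P .] and shift item [T → . ) F] — shift-reduce conflict.

Answer: Yes — I9: [C → P .] vs [F → y P . )]; I10: [F → y P ) .] vs [F → . id x]; I14: [P → C x C .] vs [P → C . x C]; I15: [C → P .] vs [T → . ) F]; I20: [C → P .] vs [T → . ) F]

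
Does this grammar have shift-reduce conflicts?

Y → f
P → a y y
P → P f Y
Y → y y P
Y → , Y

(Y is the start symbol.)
Yes — I6: [Y → y y P .] vs [P → P . f Y]

Augment with Y' → Y and build the canonical LR(0) collection (I0 = CLOSURE({[Y' → . Y]}), then GOTO on every symbol after a dot until no new states appear). It has 13 states:
  I0: { [Y → . , Y], [Y → . f], [Y → . y y P], [Y' → . Y] }  — shift
  I1: { [Y → , . Y], [Y → . , Y], [Y → . f], [Y → . y y P] }  — shift
  I2: { [Y' → Y .] }  — accept
  I3: { [Y → f .] }  — reduce
  I4: { [Y → y . y P] }  — shift
  I5: { [P → . P f Y], [P → . a y y], [Y → y y . P] }  — shift
  I6: { [P → P . f Y], [Y → y y P .] }  — shift, reduce
  I7: { [P → a . y y] }  — shift
  I8: { [P → a y . y] }  — shift
  I9: { [P → a y y .] }  — reduce
  I10: { [P → P f . Y], [Y → . , Y], [Y → . f], [Y → . y y P] }  — shift
  I11: { [P → P f Y .] }  — reduce
  I12: { [Y → , Y .] }  — reduce

I6 contains reduce item [Y → y y P .] and shift item [P → P . f Y] — shift-reduce conflict.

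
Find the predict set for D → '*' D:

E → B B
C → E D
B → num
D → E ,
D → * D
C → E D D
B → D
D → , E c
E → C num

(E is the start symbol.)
{ '*' }

PREDICT(D → '*' D) = (FIRST(RHS) \ {ε}) ∪ (FOLLOW(D) if ε ∈ FIRST(RHS), i.e. RHS ⇒* ε)
FIRST('*' D) = { '*' }
ε ∉ FIRST('*' D), so FOLLOW(D) is not added.
PREDICT(D → '*' D) = { '*' }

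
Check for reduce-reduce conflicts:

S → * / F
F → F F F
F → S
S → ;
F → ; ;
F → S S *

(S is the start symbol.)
No reduce-reduce conflicts

A reduce-reduce conflict occurs when an LR(0) state has two complete items [A → α .] and [B → β .] — both call for a reduction, and with no lookahead the parser cannot choose between them.

Augment with S' → S and build the canonical LR(0) collection (I0 = CLOSURE({[S' → . S]}), then GOTO on every symbol after a dot until no new states appear). It has 13 states:
  I0: { [S → . * / F], [S → . ;], [S' → . S] }  — shift
  I1: { [S → * . / F] }  — shift
  I2: { [S → ; .] }  — reduce
  I3: { [S' → S .] }  — accept
  I4: { [F → . ; ;], [F → . F F F], [F → . S S *], [F → . S], [S → * / . F], [S → . * / F], [S → . ;] }  — shift
  I5: { [F → ; . ;], [S → ; .] }  — shift, reduce
  I6: { [F → . ; ;], [F → . F F F], [F → . S S *], [F → . S], [F → F . F F], [S → * / F .], [S → . * / F], [S → . ;] }  — shift, reduce
  I7: { [F → S . S *], [F → S .], [S → . * / F], [S → . ;] }  — shift, reduce
  I8: { [F → S S . *] }  — shift
  I9: { [F → S S * .] }  — reduce
  I10: { [F → . ; ;], [F → . F F F], [F → . S S *], [F → . S], [F → F . F F], [F → F F . F], [S → . * / F], [S → . ;] }  — shift
  I11: { [F → . ; ;], [F → . F F F], [F → . S S *], [F → . S], [F → F . F F], [F → F F . F], [F → F F F .], [S → . * / F], [S → . ;] }  — shift, reduce
  I12: { [F → ; ; .] }  — reduce

No state contains more than one complete item.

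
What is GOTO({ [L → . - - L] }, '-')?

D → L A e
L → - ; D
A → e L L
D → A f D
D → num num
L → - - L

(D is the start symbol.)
GOTO(I, '-') = CLOSURE({ [A → αX.β] : [A → α.Xβ] ∈ I, X = '-' })

Items with dot before '-', with the dot advanced:
  [L → . - - L] → [L → - . - L]
Closure adds nothing (no advanced item has the dot before a non-terminal).

GOTO = { [L → - . - L] }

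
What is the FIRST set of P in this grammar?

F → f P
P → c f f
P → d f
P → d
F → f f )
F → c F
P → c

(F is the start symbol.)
From P → c f f:
  - c is a terminal: add 'c' and stop
From P → d f:
  - d is a terminal: add 'd' and stop
From P → d:
  - d is a terminal: add 'd' and stop
From P → c:
  - c is a terminal: add 'c' and stop

Collecting: FIRST(P) = { 'c', 'd' }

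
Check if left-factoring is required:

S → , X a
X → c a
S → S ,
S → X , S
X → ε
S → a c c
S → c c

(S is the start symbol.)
Left-factoring is needed when two productions for the same non-terminal
share a common prefix on the right-hand side.

Productions for S:
  S → , X a
  S → S ,
  S → X , S
  S → a c c
  S → c c
Productions for X:
  X → c a
  X → ε

No common prefixes found.

Answer: No, left-factoring is not needed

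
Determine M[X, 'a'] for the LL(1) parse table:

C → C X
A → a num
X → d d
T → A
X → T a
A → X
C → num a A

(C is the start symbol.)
X → T a

To find M[X, 'a'], we find productions for X where 'a' is in the predict set (PREDICT(N → α) = (FIRST(α) \ {ε}) ∪ (FOLLOW(N) if α ⇒* ε)).

Relevant sets:
  FIRST(T) = { 'a', 'd' }

X → d d: PREDICT = { 'd' }
X → T a: PREDICT = { 'a', 'd' }
  'a' is in predict set, so this production goes in M[X, 'a']

M[X, 'a'] = X → T a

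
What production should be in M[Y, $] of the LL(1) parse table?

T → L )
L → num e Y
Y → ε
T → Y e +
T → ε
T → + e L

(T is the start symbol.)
To find M[Y, $], we find productions for Y where $ is in the predict set (PREDICT(N → α) = (FIRST(α) \ {ε}) ∪ (FOLLOW(N) if α ⇒* ε)).

Relevant sets:
  FOLLOW(Y) = { $, ')', 'e' }

Y → ε: PREDICT = { $, ')', 'e' }
  $ is in predict set, so this production goes in M[Y, $]

M[Y, $] = Y → ε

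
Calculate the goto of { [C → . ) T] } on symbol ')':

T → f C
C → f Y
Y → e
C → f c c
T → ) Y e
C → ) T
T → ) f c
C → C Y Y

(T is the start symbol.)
GOTO(I, ')') = CLOSURE({ [A → αX.β] : [A → α.Xβ] ∈ I, X = ')' })

Items with dot before ')', with the dot advanced:
  [C → . ) T] → [C → ) . T]
Closure of the advanced items:
  [C → ) . T] has the dot before T: add [T → . f C], [T → . ) Y e], [T → . ) f c]

GOTO = { [C → ) . T], [T → . ) Y e], [T → . ) f c], [T → . f C] }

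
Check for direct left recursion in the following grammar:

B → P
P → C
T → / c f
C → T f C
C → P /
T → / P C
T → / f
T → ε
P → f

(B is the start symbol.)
Direct left recursion occurs when N → N α for some non-terminal N (the right-hand side begins with the left-hand side itself).

B → P: starts with P
P → C: starts with C
T → / c f: starts with '/'
C → T f C: starts with T
C → P /: starts with P
T → / P C: starts with '/'
T → / f: starts with '/'
T → ε: starts with ε
P → f: starts with f

No direct left recursion found.

Answer: No direct left recursion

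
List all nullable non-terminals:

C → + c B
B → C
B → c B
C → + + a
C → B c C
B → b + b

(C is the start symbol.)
None

A non-terminal is nullable if it can derive ε (the empty string): either it has an ε-production, or it has a production whose right-hand side consists entirely of nullable non-terminals.

There are no ε-productions, so no non-terminal can derive ε.
No non-terminals are nullable.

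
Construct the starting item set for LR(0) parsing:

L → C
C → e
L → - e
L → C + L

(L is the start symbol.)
{ [C → . e], [L → . - e], [L → . C + L], [L → . C], [L' → . L] }

First, augment the grammar with L' → L
I₀ = CLOSURE({ [L' → . L] }):
  [L' → . L] has the dot before L: add [L → . C], [L → . - e], [L → . C + L]
  [L → . C] has the dot before C: add [C → . e]
No further items can be added.

I₀ = { [C → . e], [L → . - e], [L → . C + L], [L → . C], [L' → . L] }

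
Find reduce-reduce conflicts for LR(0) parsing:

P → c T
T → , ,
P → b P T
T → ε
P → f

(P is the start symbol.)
A reduce-reduce conflict occurs when an LR(0) state has two complete items [A → α .] and [B → β .] — both call for a reduction, and with no lookahead the parser cannot choose between them.

Augment with P' → P and build the canonical LR(0) collection (I0 = CLOSURE({[P' → . P]}), then GOTO on every symbol after a dot until no new states appear). It has 10 states:
  I0: { [P → . b P T], [P → . c T], [P → . f], [P' → . P] }  — shift
  I1: { [P' → P .] }  — accept
  I2: { [P → . b P T], [P → . c T], [P → . f], [P → b . P T] }  — shift
  I3: { [P → c . T], [T → . , ,], [T → .] }  — shift, reduce
  I4: { [P → f .] }  — reduce
  I5: { [T → , . ,] }  — shift
  I6: { [P → c T .] }  — reduce
  I7: { [T → , , .] }  — reduce
  I8: { [P → b P . T], [T → . , ,], [T → .] }  — shift, reduce
  I9: { [P → b P T .] }  — reduce

No state contains more than one complete item.

Answer: No reduce-reduce conflicts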